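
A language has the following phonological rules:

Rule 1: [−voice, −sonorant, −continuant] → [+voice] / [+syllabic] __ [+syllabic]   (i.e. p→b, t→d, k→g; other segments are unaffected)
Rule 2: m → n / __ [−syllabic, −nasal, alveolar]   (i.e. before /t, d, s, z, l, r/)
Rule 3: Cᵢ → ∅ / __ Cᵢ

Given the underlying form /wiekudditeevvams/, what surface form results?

Rule 1 (intervocalic voicing): /k/ is a voiceless stop between vowels /e/ and /u/, so it voices to [g]. /t/ is a voiceless stop between vowels /i/ and /e/, so it voices to [d]. /wiekudditeevvams/ → wieguddideevvams.
Rule 2 (nasal place assimilation): /m/ precedes the alveolar consonant /s/, so it assimilates in place to [n]. /wieguddideevvams/ → wieguddideevvans.
Rule 3 (degemination): /dd/ is a geminate; the first /d/ deletes. /vv/ is a geminate; the first /v/ deletes. /wieguddideevvans/ → wiegudideevans.

wiegudideevans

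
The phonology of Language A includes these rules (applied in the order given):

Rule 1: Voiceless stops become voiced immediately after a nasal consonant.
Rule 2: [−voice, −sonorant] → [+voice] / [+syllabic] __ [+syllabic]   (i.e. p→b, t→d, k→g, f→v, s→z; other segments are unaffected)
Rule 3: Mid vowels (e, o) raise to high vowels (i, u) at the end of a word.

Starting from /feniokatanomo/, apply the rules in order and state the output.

feniogadanomu

Rule 1 (post-nasal voicing): no segment meets the environment; /feniokatanomo/ is unchanged.
Rule 2 (intervocalic voicing): /k/ is a voiceless obstruent between vowels /o/ and /a/, so it voices to [g]. /t/ is a voiceless obstruent between vowels /a/ and /a/, so it voices to [d]. /feniokatanomo/ → feniogadanomo.
Rule 3 (final vowel raising): /o/ is a mid vowel in word-final position, so it raises to [u]. /feniogadanomo/ → feniogadanomu.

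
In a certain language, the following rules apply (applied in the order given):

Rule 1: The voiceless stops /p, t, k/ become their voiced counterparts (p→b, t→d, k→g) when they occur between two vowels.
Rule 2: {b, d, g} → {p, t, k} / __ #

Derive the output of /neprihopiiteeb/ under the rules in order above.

neprihobiideep

Rule 1 (intervocalic voicing): /p/ is a voiceless stop between vowels /o/ and /i/, so it voices to [b]. /t/ is a voiceless stop between vowels /i/ and /e/, so it voices to [d]. /neprihopiiteeb/ → neprihobiideeb.
Rule 2 (final devoicing): /b/ is a voiced stop in word-final position, so it devoices to [p]. /neprihobiideeb/ → neprihobiideep.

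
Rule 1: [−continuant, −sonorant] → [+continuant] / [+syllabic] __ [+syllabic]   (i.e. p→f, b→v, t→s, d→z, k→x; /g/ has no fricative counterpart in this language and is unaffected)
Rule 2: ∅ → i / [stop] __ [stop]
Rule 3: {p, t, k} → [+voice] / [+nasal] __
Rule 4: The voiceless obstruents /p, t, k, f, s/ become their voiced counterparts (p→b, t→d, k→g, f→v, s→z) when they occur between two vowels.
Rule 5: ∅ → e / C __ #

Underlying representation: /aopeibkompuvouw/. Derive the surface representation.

Rule 1 (intervocalic spirantization): /p/ is a stop between vowels /o/ and /e/, so it spirantizes to the fricative [f]. /aopeibkompuvouw/ → aofeibkompuvouw.
Rule 2 (stop-cluster i-epenthesis): /b/ and /k/ form a stop–stop cluster, so [i] is inserted between them. /aofeibkompuvouw/ → aofeibikompuvouw.
Rule 3 (post-nasal voicing): /p/ is a voiceless stop immediately after the nasal /m/, so it voices to [b]. /aofeibikompuvouw/ → aofeibikombuvouw.
Rule 4 (intervocalic voicing): /f/ is a voiceless obstruent between vowels /o/ and /e/, so it voices to [v]. /k/ is a voiceless obstruent between vowels /i/ and /o/, so it voices to [g]. /aofeibikombuvouw/ → aoveibigombuvouw.
Rule 5 (final e-epenthesis): the form ends in the consonant /w/, so [e] is inserted word-finally. /aoveibigombuvouw/ → aoveibigombuvouwe.

aoveibigombuvouwe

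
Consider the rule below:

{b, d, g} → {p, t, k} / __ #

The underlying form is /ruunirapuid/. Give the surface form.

/d/ is a voiced stop in word-final position, so it devoices to [t].
Surface form: [ruunirapuit].

ruunirapuit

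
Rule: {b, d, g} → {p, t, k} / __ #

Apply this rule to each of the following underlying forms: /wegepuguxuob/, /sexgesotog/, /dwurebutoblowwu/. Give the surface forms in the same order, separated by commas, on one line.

/wegepuguxuob/: /b/ is a voiced stop in word-final position, so it devoices to [p]. → [wegepuguxuop].
/sexgesotog/: /g/ is a voiced stop in word-final position, so it devoices to [k]. → [sexgesotok].
/dwurebutoblowwu/: the rule's environment is not met; surfaces unchanged as [dwurebutoblowwu].

wegepuguxuop, sexgesotok, dwurebutoblowwu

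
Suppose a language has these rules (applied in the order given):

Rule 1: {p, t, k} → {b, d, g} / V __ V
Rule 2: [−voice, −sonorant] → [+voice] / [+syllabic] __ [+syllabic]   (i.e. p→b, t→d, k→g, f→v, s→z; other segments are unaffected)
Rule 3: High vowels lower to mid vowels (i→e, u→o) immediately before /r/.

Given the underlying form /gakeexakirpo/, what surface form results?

gageexagerpo

Rule 1 (intervocalic voicing): /k/ is a voiceless stop between vowels /a/ and /e/, so it voices to [g]. /k/ is a voiceless stop between vowels /a/ and /i/, so it voices to [g]. /gakeexakirpo/ → gageexagirpo.
Rule 2 (intervocalic voicing): no segment meets the environment; /gageexagirpo/ is unchanged.
Rule 3 (pre-rhotic lowering): /i/ is a high vowel immediately before /r/, so it lowers to [e]. /gageexagirpo/ → gageexagerpo.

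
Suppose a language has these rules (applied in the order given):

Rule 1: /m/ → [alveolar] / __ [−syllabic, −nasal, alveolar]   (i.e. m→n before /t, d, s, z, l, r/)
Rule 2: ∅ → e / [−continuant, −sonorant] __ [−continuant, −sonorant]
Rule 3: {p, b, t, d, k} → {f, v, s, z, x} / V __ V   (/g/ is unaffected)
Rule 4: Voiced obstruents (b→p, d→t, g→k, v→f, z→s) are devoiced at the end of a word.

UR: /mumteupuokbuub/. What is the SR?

munteufuoxevuup

Rule 1 (nasal place assimilation): /m/ precedes the alveolar consonant /t/, so it assimilates in place to [n]. /mumteupuokbuub/ → munteupuokbuub.
Rule 2 (stop-cluster e-epenthesis): /k/ and /b/ form a stop–stop cluster, so [e] is inserted between them. /munteupuokbuub/ → munteupuokebuub.
Rule 3 (intervocalic spirantization): /p/ is a stop between vowels /u/ and /u/, so it spirantizes to the fricative [f]. /k/ is a stop between vowels /o/ and /e/, so it spirantizes to the fricative [x]. /b/ is a stop between vowels /e/ and /u/, so it spirantizes to the fricative [v]. /munteupuokebuub/ → munteufuoxevuub.
Rule 4 (final devoicing): /b/ is a voiced obstruent in word-final position, so it devoices to [p]. /munteufuoxevuub/ → munteufuoxevuup.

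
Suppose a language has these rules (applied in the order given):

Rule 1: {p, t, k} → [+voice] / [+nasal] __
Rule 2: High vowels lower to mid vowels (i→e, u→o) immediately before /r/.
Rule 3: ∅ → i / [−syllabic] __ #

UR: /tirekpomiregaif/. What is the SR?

Rule 1 (post-nasal voicing): no segment meets the environment; /tirekpomiregaif/ is unchanged.
Rule 2 (pre-rhotic lowering): /i/ is a high vowel immediately before /r/, so it lowers to [e]. /i/ is a high vowel immediately before /r/, so it lowers to [e]. /tirekpomiregaif/ → terekpomeregaif.
Rule 3 (final i-epenthesis): the form ends in the consonant /f/, so [i] is inserted word-finally. /terekpomeregaif/ → terekpomeregaifi.

terekpomeregaifi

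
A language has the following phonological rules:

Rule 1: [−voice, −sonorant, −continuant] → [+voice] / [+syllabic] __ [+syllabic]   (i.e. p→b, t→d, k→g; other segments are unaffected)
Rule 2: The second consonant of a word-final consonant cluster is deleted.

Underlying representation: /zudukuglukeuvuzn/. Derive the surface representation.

zuduguglugeuvuz

Rule 1 (intervocalic voicing): /k/ is a voiceless stop between vowels /u/ and /u/, so it voices to [g]. /k/ is a voiceless stop between vowels /u/ and /e/, so it voices to [g]. /zudukuglukeuvuzn/ → zuduguglugeuvuzn.
Rule 2 (final cluster simplification): /n/ is the second consonant of a word-final cluster /zn/, so it deletes. /zuduguglugeuvuzn/ → zuduguglugeuvuz.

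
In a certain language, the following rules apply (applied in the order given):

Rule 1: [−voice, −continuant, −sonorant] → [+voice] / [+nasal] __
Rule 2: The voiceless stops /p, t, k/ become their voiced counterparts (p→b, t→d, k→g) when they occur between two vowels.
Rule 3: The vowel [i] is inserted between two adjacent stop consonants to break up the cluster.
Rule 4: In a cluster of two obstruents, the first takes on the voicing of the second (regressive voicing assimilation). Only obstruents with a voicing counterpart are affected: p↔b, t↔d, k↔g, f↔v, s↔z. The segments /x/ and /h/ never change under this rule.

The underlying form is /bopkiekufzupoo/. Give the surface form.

Rule 1 (post-nasal voicing): no segment meets the environment; /bopkiekufzupoo/ is unchanged.
Rule 2 (intervocalic voicing): /k/ is a voiceless stop between vowels /e/ and /u/, so it voices to [g]. /p/ is a voiceless stop between vowels /u/ and /o/, so it voices to [b]. /bopkiekufzupoo/ → bopkiegufzuboo.
Rule 3 (stop-cluster i-epenthesis): /p/ and /k/ form a stop–stop cluster, so [i] is inserted between them. /bopkiegufzuboo/ → bopikiegufzuboo.
Rule 4 (regressive voicing assimilation): /f/ precedes the voiced obstruent /z/, so it voices to [v] by assimilation. /bopikiegufzuboo/ → bopikieguvzuboo.

bopikieguvzuboo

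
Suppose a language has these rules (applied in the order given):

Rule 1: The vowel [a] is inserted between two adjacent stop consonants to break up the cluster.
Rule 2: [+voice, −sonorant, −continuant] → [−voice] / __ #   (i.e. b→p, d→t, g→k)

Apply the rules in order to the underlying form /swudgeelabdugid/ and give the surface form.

Rule 1 (stop-cluster a-epenthesis): /d/ and /g/ form a stop–stop cluster, so [a] is inserted between them. /b/ and /d/ form a stop–stop cluster, so [a] is inserted between them. /swudgeelabdugid/ → swudageelabadugid.
Rule 2 (final devoicing): /d/ is a voiced stop in word-final position, so it devoices to [t]. /swudageelabadugid/ → swudageelabadugit.

swudageelabadugit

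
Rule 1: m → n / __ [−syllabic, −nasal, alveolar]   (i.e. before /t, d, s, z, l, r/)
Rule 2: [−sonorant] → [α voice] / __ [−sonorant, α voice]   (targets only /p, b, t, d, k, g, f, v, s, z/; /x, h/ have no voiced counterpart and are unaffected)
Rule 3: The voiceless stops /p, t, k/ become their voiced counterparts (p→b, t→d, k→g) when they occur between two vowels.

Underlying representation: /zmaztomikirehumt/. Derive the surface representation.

Rule 1 (nasal place assimilation): /m/ precedes the alveolar consonant /t/, so it assimilates in place to [n]. /zmaztomikirehumt/ → zmaztomikirehunt.
Rule 2 (regressive voicing assimilation): /z/ precedes the voiceless obstruent /t/, so it devoices to [s] by assimilation. /zmaztomikirehunt/ → zmastomikirehunt.
Rule 3 (intervocalic voicing): /k/ is a voiceless stop between vowels /i/ and /i/, so it voices to [g]. /zmastomikirehunt/ → zmastomigirehunt.

zmastomigirehunt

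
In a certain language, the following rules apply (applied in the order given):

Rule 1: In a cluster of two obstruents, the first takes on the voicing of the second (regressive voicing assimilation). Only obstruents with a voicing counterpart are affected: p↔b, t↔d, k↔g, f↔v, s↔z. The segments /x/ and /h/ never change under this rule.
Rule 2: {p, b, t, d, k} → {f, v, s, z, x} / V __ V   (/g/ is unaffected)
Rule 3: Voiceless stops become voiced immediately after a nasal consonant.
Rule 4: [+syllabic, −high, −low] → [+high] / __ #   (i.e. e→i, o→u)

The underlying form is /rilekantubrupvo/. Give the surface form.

rilexandubrubvu

Rule 1 (regressive voicing assimilation): /p/ precedes the voiced obstruent /v/, so it voices to [b] by assimilation. /rilekantubrupvo/ → rilekantubrubvo.
Rule 2 (intervocalic spirantization): /k/ is a stop between vowels /e/ and /a/, so it spirantizes to the fricative [x]. /rilekantubrubvo/ → rilexantubrubvo.
Rule 3 (post-nasal voicing): /t/ is a voiceless stop immediately after the nasal /n/, so it voices to [d]. /rilexantubrubvo/ → rilexandubrubvo.
Rule 4 (final vowel raising): /o/ is a mid vowel in word-final position, so it raises to [u]. /rilexandubrubvo/ → rilexandubrubvu.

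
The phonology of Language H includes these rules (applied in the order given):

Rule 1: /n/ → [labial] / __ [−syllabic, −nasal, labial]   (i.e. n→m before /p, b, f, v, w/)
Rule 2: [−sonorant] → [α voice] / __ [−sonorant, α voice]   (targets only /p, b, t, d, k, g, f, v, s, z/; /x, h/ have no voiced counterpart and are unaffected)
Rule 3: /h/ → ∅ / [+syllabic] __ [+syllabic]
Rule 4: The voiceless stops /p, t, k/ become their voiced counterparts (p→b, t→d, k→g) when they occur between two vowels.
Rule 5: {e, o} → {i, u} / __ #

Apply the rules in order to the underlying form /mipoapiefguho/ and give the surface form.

Rule 1 (nasal place assimilation): no segment meets the environment; /mipoapiefguho/ is unchanged.
Rule 2 (regressive voicing assimilation): /f/ precedes the voiced obstruent /g/, so it voices to [v] by assimilation. /mipoapiefguho/ → mipoapievguho.
Rule 3 (intervocalic h-deletion): /h/ occurs between vowels /u/ and /o/, so it deletes. /mipoapievguho/ → mipoapievguo.
Rule 4 (intervocalic voicing): /p/ is a voiceless stop between vowels /i/ and /o/, so it voices to [b]. /p/ is a voiceless stop between vowels /a/ and /i/, so it voices to [b]. /mipoapievguo/ → miboabievguo.
Rule 5 (final vowel raising): /o/ is a mid vowel in word-final position, so it raises to [u]. /miboabievguo/ → miboabievguu.

miboabievguu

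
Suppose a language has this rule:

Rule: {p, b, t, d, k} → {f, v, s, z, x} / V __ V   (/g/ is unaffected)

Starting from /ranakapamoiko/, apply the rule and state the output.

/k/ is a stop between vowels /a/ and /a/, so it spirantizes to the fricative [x].
/p/ is a stop between vowels /a/ and /a/, so it spirantizes to the fricative [f].
/k/ is a stop between vowels /i/ and /o/, so it spirantizes to the fricative [x].
Surface form: [ranaxafamoixo].

ranaxafamoixo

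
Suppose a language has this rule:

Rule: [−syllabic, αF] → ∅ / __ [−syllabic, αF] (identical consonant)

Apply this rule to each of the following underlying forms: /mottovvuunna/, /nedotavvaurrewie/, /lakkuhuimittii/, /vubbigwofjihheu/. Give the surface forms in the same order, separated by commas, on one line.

/mottovvuunna/: /tt/ is a geminate; the first /t/ deletes. /vv/ is a geminate; the first /v/ deletes. /nn/ is a geminate; the first /n/ deletes. → [motovuuna].
/nedotavvaurrewie/: /vv/ is a geminate; the first /v/ deletes. /rr/ is a geminate; the first /r/ deletes. → [nedotavaurewie].
/lakkuhuimittii/: /kk/ is a geminate; the first /k/ deletes. /tt/ is a geminate; the first /t/ deletes. → [lakuhuimitii].
/vubbigwofjihheu/: /bb/ is a geminate; the first /b/ deletes. /hh/ is a geminate; the first /h/ deletes. → [vubigwofjiheu].

motovuuna, nedotavaurewie, lakuhuimitii, vubigwofjiheu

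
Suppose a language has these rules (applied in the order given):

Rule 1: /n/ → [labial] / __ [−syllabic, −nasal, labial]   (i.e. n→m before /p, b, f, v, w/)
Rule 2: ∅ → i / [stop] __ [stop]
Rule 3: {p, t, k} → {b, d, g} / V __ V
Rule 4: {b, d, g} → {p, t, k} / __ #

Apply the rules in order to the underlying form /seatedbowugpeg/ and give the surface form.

Rule 1 (nasal place assimilation): no segment meets the environment; /seatedbowugpeg/ is unchanged.
Rule 2 (stop-cluster i-epenthesis): /d/ and /b/ form a stop–stop cluster, so [i] is inserted between them. /g/ and /p/ form a stop–stop cluster, so [i] is inserted between them. /seatedbowugpeg/ → seatedibowugipeg.
Rule 3 (intervocalic voicing): /t/ is a voiceless stop between vowels /a/ and /e/, so it voices to [d]. /p/ is a voiceless stop between vowels /i/ and /e/, so it voices to [b]. /seatedibowugipeg/ → seadedibowugibeg.
Rule 4 (final devoicing): /g/ is a voiced stop in word-final position, so it devoices to [k]. /seadedibowugibeg/ → seadedibowugibek.

seadedibowugibek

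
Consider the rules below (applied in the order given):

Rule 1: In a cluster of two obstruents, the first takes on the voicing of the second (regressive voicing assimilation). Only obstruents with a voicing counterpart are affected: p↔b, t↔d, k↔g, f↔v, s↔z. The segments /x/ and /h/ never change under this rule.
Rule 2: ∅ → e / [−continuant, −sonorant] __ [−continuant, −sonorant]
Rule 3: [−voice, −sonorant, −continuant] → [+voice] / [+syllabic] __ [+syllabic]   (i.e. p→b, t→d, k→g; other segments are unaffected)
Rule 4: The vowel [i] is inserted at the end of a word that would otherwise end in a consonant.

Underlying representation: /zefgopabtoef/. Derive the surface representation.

zevgobabedoefi

Rule 1 (regressive voicing assimilation): /f/ precedes the voiced obstruent /g/, so it voices to [v] by assimilation. /b/ precedes the voiceless obstruent /t/, so it devoices to [p] by assimilation. /zefgopabtoef/ → zevgopaptoef.
Rule 2 (stop-cluster e-epenthesis): /p/ and /t/ form a stop–stop cluster, so [e] is inserted between them. /zevgopaptoef/ → zevgopapetoef.
Rule 3 (intervocalic voicing): /p/ is a voiceless stop between vowels /o/ and /a/, so it voices to [b]. /p/ is a voiceless stop between vowels /a/ and /e/, so it voices to [b]. /t/ is a voiceless stop between vowels /e/ and /o/, so it voices to [d]. /zevgopapetoef/ → zevgobabedoef.
Rule 4 (final i-epenthesis): the form ends in the consonant /f/, so [i] is inserted word-finally. /zevgobabedoef/ → zevgobabedoefi.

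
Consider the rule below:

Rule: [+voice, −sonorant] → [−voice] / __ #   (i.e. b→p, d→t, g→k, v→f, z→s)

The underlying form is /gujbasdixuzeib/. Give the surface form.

gujbasdixuzeip

/b/ is a voiced obstruent in word-final position, so it devoices to [p].
The other instances of /g/, /b/, /d/, /z/ do not occur in the required environment and remain unchanged.
Surface form: [gujbasdixuzeip].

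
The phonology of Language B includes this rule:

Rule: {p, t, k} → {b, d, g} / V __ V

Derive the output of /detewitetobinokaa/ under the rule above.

dedewidedobinogaa

/t/ is a voiceless stop between vowels /e/ and /e/, so it voices to [d].
/t/ is a voiceless stop between vowels /i/ and /e/, so it voices to [d].
/t/ is a voiceless stop between vowels /e/ and /o/, so it voices to [d].
/k/ is a voiceless stop between vowels /o/ and /a/, so it voices to [g].
Surface form: [dedewidedobinogaa].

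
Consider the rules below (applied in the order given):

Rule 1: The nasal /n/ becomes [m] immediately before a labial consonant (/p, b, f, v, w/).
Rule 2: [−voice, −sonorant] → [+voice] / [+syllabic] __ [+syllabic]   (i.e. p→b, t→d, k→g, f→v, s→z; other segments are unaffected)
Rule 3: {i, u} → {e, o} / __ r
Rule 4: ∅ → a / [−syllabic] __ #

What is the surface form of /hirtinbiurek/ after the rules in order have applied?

Rule 1 (nasal place assimilation): /n/ precedes the labial consonant /b/, so it assimilates in place to [m]. /hirtinbiurek/ → hirtimbiurek.
Rule 2 (intervocalic voicing): no segment meets the environment; /hirtimbiurek/ is unchanged.
Rule 3 (pre-rhotic lowering): /i/ is a high vowel immediately before /r/, so it lowers to [e]. /u/ is a high vowel immediately before /r/, so it lowers to [o]. /hirtimbiurek/ → hertimbiorek.
Rule 4 (final a-epenthesis): the form ends in the consonant /k/, so [a] is inserted word-finally. /hertimbiorek/ → hertimbioreka.

hertimbioreka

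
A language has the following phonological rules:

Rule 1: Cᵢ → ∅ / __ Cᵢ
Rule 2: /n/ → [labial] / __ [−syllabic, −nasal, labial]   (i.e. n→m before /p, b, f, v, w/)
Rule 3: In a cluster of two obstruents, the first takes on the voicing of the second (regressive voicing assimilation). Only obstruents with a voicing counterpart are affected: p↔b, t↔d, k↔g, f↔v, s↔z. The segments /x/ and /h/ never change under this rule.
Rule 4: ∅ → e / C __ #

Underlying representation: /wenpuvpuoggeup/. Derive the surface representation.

Rule 1 (degemination): /gg/ is a geminate; the first /g/ deletes. /wenpuvpuoggeup/ → wenpuvpuogeup.
Rule 2 (nasal place assimilation): /n/ precedes the labial consonant /p/, so it assimilates in place to [m]. /wenpuvpuogeup/ → wempuvpuogeup.
Rule 3 (regressive voicing assimilation): /v/ precedes the voiceless obstruent /p/, so it devoices to [f] by assimilation. /wempuvpuogeup/ → wempufpuogeup.
Rule 4 (final e-epenthesis): the form ends in the consonant /p/, so [e] is inserted word-finally. /wempufpuogeup/ → wempufpuogeupe.

wempufpuogeupe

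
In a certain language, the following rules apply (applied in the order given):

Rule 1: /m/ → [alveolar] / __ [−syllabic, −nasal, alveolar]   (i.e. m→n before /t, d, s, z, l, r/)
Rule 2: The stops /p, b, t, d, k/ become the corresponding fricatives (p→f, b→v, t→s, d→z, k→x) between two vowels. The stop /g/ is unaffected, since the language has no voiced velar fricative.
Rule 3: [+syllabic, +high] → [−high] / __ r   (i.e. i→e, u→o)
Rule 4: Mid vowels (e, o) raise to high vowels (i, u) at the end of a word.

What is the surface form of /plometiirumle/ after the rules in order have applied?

Rule 1 (nasal place assimilation): /m/ precedes the alveolar consonant /l/, so it assimilates in place to [n]. /plometiirumle/ → plometiirunle.
Rule 2 (intervocalic spirantization): /t/ is a stop between vowels /e/ and /i/, so it spirantizes to the fricative [s]. /plometiirunle/ → plomesiirunle.
Rule 3 (pre-rhotic lowering): /i/ is a high vowel immediately before /r/, so it lowers to [e]. /plomesiirunle/ → plomesierunle.
Rule 4 (final vowel raising): /e/ is a mid vowel in word-final position, so it raises to [i]. /plomesierunle/ → plomesierunli.

plomesierunli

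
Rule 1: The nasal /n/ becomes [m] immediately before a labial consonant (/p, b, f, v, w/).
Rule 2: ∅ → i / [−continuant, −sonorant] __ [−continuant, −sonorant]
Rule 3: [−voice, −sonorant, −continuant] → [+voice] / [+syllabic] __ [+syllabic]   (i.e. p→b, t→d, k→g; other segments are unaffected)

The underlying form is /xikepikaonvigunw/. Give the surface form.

xigebigaomvigumw

Rule 1 (nasal place assimilation): /n/ precedes the labial consonant /v/, so it assimilates in place to [m]. /n/ precedes the labial consonant /w/, so it assimilates in place to [m]. /xikepikaonvigunw/ → xikepikaomvigumw.
Rule 2 (stop-cluster i-epenthesis): no segment meets the environment; /xikepikaomvigumw/ is unchanged.
Rule 3 (intervocalic voicing): /k/ is a voiceless stop between vowels /i/ and /e/, so it voices to [g]. /p/ is a voiceless stop between vowels /e/ and /i/, so it voices to [b]. /k/ is a voiceless stop between vowels /i/ and /a/, so it voices to [g]. /xikepikaomvigumw/ → xigebigaomvigumw.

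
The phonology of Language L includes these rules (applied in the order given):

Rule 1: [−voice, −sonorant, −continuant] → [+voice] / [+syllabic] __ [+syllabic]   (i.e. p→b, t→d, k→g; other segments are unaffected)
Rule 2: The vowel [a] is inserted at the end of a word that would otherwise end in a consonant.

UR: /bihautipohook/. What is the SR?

Rule 1 (intervocalic voicing): /t/ is a voiceless stop between vowels /u/ and /i/, so it voices to [d]. /p/ is a voiceless stop between vowels /i/ and /o/, so it voices to [b]. /bihautipohook/ → bihaudibohook.
Rule 2 (final a-epenthesis): the form ends in the consonant /k/, so [a] is inserted word-finally. /bihaudibohook/ → bihaudibohooka.

bihaudibohooka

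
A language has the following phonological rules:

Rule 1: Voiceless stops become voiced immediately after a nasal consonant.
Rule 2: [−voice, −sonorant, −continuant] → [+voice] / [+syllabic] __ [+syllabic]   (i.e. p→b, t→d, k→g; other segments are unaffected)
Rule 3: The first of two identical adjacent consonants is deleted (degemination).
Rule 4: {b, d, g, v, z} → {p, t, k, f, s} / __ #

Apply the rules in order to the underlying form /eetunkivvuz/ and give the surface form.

Rule 1 (post-nasal voicing): /k/ is a voiceless stop immediately after the nasal /n/, so it voices to [g]. /eetunkivvuz/ → eetungivvuz.
Rule 2 (intervocalic voicing): /t/ is a voiceless stop between vowels /e/ and /u/, so it voices to [d]. /eetungivvuz/ → eedungivvuz.
Rule 3 (degemination): /vv/ is a geminate; the first /v/ deletes. /eedungivvuz/ → eedungivuz.
Rule 4 (final devoicing): /z/ is a voiced obstruent in word-final position, so it devoices to [s]. /eedungivuz/ → eedungivus.

eedungivus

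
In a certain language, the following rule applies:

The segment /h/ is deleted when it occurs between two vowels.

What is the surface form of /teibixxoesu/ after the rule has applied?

teibixxoesu

No segment of /teibixxoesu/ meets the structural description of the rule, so the form surfaces unchanged.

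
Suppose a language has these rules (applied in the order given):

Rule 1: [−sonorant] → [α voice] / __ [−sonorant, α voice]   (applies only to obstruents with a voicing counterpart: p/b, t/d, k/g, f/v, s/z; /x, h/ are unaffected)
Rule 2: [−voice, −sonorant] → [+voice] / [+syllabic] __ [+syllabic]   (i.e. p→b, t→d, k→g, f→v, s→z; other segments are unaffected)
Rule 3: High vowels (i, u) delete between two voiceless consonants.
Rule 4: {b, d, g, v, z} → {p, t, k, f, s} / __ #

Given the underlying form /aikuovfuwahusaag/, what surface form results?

Rule 1 (regressive voicing assimilation): /v/ precedes the voiceless obstruent /f/, so it devoices to [f] by assimilation. /aikuovfuwahusaag/ → aikuoffuwahusaag.
Rule 2 (intervocalic voicing): /k/ is a voiceless obstruent between vowels /i/ and /u/, so it voices to [g]. /s/ is a voiceless obstruent between vowels /u/ and /a/, so it voices to [z]. /aikuoffuwahusaag/ → aiguoffuwahuzaag.
Rule 3 (high vowel syncope): no segment meets the environment; /aiguoffuwahuzaag/ is unchanged.
Rule 4 (final devoicing): /g/ is a voiced obstruent in word-final position, so it devoices to [k]. /aiguoffuwahuzaag/ → aiguoffuwahuzaak.

aiguoffuwahuzaak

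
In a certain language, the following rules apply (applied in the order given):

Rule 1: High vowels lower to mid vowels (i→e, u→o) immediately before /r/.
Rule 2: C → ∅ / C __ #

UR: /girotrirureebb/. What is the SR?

Rule 1 (pre-rhotic lowering): /i/ is a high vowel immediately before /r/, so it lowers to [e]. /i/ is a high vowel immediately before /r/, so it lowers to [e]. /u/ is a high vowel immediately before /r/, so it lowers to [o]. /girotrirureebb/ → gerotreroreebb.
Rule 2 (final cluster simplification): /b/ is the second consonant of a word-final cluster /bb/, so it deletes. /gerotreroreebb/ → gerotreroreeb.

gerotreroreeb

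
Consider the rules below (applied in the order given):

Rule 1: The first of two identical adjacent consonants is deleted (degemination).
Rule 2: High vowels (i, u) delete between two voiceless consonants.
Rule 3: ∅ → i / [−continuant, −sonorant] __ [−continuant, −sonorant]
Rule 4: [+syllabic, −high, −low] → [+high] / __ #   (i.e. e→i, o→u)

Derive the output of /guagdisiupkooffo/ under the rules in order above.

Rule 1 (degemination): /ff/ is a geminate; the first /f/ deletes. /guagdisiupkooffo/ → guagdisiupkoofo.
Rule 2 (high vowel syncope): no segment meets the environment; /guagdisiupkoofo/ is unchanged.
Rule 3 (stop-cluster i-epenthesis): /g/ and /d/ form a stop–stop cluster, so [i] is inserted between them. /p/ and /k/ form a stop–stop cluster, so [i] is inserted between them. /guagdisiupkoofo/ → guagidisiupikoofo.
Rule 4 (final vowel raising): /o/ is a mid vowel in word-final position, so it raises to [u]. /guagidisiupikoofo/ → guagidisiupikoofu.

guagidisiupikoofu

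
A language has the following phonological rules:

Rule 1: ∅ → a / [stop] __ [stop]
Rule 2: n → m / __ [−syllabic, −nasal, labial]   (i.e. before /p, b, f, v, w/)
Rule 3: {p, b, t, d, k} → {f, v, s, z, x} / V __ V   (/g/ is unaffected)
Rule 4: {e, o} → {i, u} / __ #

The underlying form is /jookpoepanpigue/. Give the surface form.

Rule 1 (stop-cluster a-epenthesis): /k/ and /p/ form a stop–stop cluster, so [a] is inserted between them. /jookpoepanpigue/ → jookapoepanpigue.
Rule 2 (nasal place assimilation): /n/ precedes the labial consonant /p/, so it assimilates in place to [m]. /jookapoepanpigue/ → jookapoepampigue.
Rule 3 (intervocalic spirantization): /k/ is a stop between vowels /o/ and /a/, so it spirantizes to the fricative [x]. /p/ is a stop between vowels /a/ and /o/, so it spirantizes to the fricative [f]. /p/ is a stop between vowels /e/ and /a/, so it spirantizes to the fricative [f]. /jookapoepampigue/ → jooxafoefampigue.
Rule 4 (final vowel raising): /e/ is a mid vowel in word-final position, so it raises to [i]. /jooxafoefampigue/ → jooxafoefampigui.

jooxafoefampigui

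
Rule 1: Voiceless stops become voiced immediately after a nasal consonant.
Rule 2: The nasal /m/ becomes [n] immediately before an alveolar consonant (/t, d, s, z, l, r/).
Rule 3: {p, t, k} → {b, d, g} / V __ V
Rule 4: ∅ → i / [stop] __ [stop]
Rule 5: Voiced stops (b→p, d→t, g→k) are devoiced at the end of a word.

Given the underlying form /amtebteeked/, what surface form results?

Rule 1 (post-nasal voicing): /t/ is a voiceless stop immediately after the nasal /m/, so it voices to [d]. /amtebteeked/ → amdebteeked.
Rule 2 (nasal place assimilation): /m/ precedes the alveolar consonant /d/, so it assimilates in place to [n]. /amdebteeked/ → andebteeked.
Rule 3 (intervocalic voicing): /k/ is a voiceless stop between vowels /e/ and /e/, so it voices to [g]. /andebteeked/ → andebteeged.
Rule 4 (stop-cluster i-epenthesis): /b/ and /t/ form a stop–stop cluster, so [i] is inserted between them. /andebteeged/ → andebiteeged.
Rule 5 (final devoicing): /d/ is a voiced stop in word-final position, so it devoices to [t]. /andebiteeged/ → andebiteeget.

andebiteeget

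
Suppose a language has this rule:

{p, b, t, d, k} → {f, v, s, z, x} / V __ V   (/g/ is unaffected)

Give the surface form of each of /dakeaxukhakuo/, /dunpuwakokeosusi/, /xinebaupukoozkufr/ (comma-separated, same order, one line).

daxeaxukhaxuo, dunpuwaxoxeosusi, xinevaufuxoozkufr

/dakeaxukhakuo/: /k/ is a stop between vowels /a/ and /e/, so it spirantizes to the fricative [x]. /k/ is a stop between vowels /a/ and /u/, so it spirantizes to the fricative [x]. → [daxeaxukhaxuo].
/dunpuwakokeosusi/: /k/ is a stop between vowels /a/ and /o/, so it spirantizes to the fricative [x]. /k/ is a stop between vowels /o/ and /e/, so it spirantizes to the fricative [x]. → [dunpuwaxoxeosusi].
/xinebaupukoozkufr/: /b/ is a stop between vowels /e/ and /a/, so it spirantizes to the fricative [v]. /p/ is a stop between vowels /u/ and /u/, so it spirantizes to the fricative [f]. /k/ is a stop between vowels /u/ and /o/, so it spirantizes to the fricative [x]. → [xinevaufuxoozkufr].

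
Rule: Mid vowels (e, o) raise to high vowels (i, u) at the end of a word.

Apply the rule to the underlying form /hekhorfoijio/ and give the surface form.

Scanning /hekhorfoijio/: /e/ at position 2 is not in the conditioning environment; /o/ at position 5 is not in the conditioning environment; /o/ at position 8 is not in the conditioning environment; /o/ is a mid vowel in word-final position, so it raises to [u].
Result: [hekhorfoijiu].

hekhorfoijiu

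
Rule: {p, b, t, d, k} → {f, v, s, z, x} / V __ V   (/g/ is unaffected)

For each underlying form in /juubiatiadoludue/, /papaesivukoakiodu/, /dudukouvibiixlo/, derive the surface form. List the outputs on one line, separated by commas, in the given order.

/juubiatiadoludue/: /b/ is a stop between vowels /u/ and /i/, so it spirantizes to the fricative [v]. /t/ is a stop between vowels /a/ and /i/, so it spirantizes to the fricative [s]. /d/ is a stop between vowels /a/ and /o/, so it spirantizes to the fricative [z]. /d/ is a stop between vowels /u/ and /u/, so it spirantizes to the fricative [z]. → [juuviasiazoluzue].
/papaesivukoakiodu/: /p/ is a stop between vowels /a/ and /a/, so it spirantizes to the fricative [f]. /k/ is a stop between vowels /u/ and /o/, so it spirantizes to the fricative [x]. /k/ is a stop between vowels /a/ and /i/, so it spirantizes to the fricative [x]. /d/ is a stop between vowels /o/ and /u/, so it spirantizes to the fricative [z]. → [pafaesivuxoaxiozu].
/dudukouvibiixlo/: /d/ is a stop between vowels /u/ and /u/, so it spirantizes to the fricative [z]. /k/ is a stop between vowels /u/ and /o/, so it spirantizes to the fricative [x]. /b/ is a stop between vowels /i/ and /i/, so it spirantizes to the fricative [v]. → [duzuxouviviixlo].

juuviasiazoluzue, pafaesivuxoaxiozu, duzuxouviviixlo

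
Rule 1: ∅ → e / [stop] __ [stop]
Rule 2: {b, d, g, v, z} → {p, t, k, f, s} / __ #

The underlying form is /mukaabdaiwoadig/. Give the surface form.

mukaabedaiwoadik

Rule 1 (stop-cluster e-epenthesis): /b/ and /d/ form a stop–stop cluster, so [e] is inserted between them. /mukaabdaiwoadig/ → mukaabedaiwoadig.
Rule 2 (final devoicing): /g/ is a voiced obstruent in word-final position, so it devoices to [k]. /mukaabedaiwoadig/ → mukaabedaiwoadik.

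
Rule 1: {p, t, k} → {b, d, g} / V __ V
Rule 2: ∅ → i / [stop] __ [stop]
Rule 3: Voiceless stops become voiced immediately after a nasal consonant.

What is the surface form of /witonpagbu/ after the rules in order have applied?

Rule 1 (intervocalic voicing): /t/ is a voiceless stop between vowels /i/ and /o/, so it voices to [d]. /witonpagbu/ → widonpagbu.
Rule 2 (stop-cluster i-epenthesis): /g/ and /b/ form a stop–stop cluster, so [i] is inserted between them. /widonpagbu/ → widonpagibu.
Rule 3 (post-nasal voicing): /p/ is a voiceless stop immediately after the nasal /n/, so it voices to [b]. /widonpagibu/ → widonbagibu.

widonbagibu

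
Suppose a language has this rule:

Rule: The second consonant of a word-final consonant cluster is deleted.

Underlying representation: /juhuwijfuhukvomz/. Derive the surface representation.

/z/ is the second consonant of a word-final cluster /mz/, so it deletes.
The other instances of /j/, /h/, /w/, /f/, /k/, /v/, /m/ do not occur in the required environment and remain unchanged.
Surface form: [juhuwijfuhukvom].

juhuwijfuhukvom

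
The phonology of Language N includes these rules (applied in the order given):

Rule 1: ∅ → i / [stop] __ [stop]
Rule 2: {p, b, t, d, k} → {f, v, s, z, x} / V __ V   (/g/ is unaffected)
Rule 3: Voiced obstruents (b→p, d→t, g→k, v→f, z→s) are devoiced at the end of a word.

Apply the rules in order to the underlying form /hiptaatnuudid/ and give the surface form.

Rule 1 (stop-cluster i-epenthesis): /p/ and /t/ form a stop–stop cluster, so [i] is inserted between them. /hiptaatnuudid/ → hipitaatnuudid.
Rule 2 (intervocalic spirantization): /p/ is a stop between vowels /i/ and /i/, so it spirantizes to the fricative [f]. /t/ is a stop between vowels /i/ and /a/, so it spirantizes to the fricative [s]. /d/ is a stop between vowels /u/ and /i/, so it spirantizes to the fricative [z]. /hipitaatnuudid/ → hifisaatnuuzid.
Rule 3 (final devoicing): /d/ is a voiced obstruent in word-final position, so it devoices to [t]. /hifisaatnuuzid/ → hifisaatnuuzit.

hifisaatnuuzit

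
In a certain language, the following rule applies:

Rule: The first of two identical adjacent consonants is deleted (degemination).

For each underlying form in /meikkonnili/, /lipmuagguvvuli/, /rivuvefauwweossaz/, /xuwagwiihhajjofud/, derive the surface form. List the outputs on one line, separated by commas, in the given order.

meikonili, lipmuaguvuli, rivuvefauweosaz, xuwagwiihajofud

/meikkonnili/: /kk/ is a geminate; the first /k/ deletes. /nn/ is a geminate; the first /n/ deletes. → [meikonili].
/lipmuagguvvuli/: /gg/ is a geminate; the first /g/ deletes. /vv/ is a geminate; the first /v/ deletes. → [lipmuaguvuli].
/rivuvefauwweossaz/: /ww/ is a geminate; the first /w/ deletes. /ss/ is a geminate; the first /s/ deletes. → [rivuvefauweosaz].
/xuwagwiihhajjofud/: /hh/ is a geminate; the first /h/ deletes. /jj/ is a geminate; the first /j/ deletes. → [xuwagwiihajofud].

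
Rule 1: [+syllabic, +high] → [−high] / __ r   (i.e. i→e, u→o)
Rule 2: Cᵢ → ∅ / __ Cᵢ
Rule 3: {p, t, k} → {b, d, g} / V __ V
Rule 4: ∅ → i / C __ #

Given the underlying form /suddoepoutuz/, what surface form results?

sudoebouduzi

Rule 1 (pre-rhotic lowering): no segment meets the environment; /suddoepoutuz/ is unchanged.
Rule 2 (degemination): /dd/ is a geminate; the first /d/ deletes. /suddoepoutuz/ → sudoepoutuz.
Rule 3 (intervocalic voicing): /p/ is a voiceless stop between vowels /e/ and /o/, so it voices to [b]. /t/ is a voiceless stop between vowels /u/ and /u/, so it voices to [d]. /sudoepoutuz/ → sudoebouduz.
Rule 4 (final i-epenthesis): the form ends in the consonant /z/, so [i] is inserted word-finally. /sudoebouduz/ → sudoebouduzi.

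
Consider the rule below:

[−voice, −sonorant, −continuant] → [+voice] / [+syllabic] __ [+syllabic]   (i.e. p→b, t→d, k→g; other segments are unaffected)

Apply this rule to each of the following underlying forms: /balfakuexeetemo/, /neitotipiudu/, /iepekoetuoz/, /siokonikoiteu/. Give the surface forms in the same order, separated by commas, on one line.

balfaguexeedemo, neidodibiudu, iebegoeduoz, siogonigoideu

/balfakuexeetemo/: /k/ is a voiceless stop between vowels /a/ and /u/, so it voices to [g]. /t/ is a voiceless stop between vowels /e/ and /e/, so it voices to [d]. → [balfaguexeedemo].
/neitotipiudu/: /t/ is a voiceless stop between vowels /i/ and /o/, so it voices to [d]. /t/ is a voiceless stop between vowels /o/ and /i/, so it voices to [d]. /p/ is a voiceless stop between vowels /i/ and /i/, so it voices to [b]. → [neidodibiudu].
/iepekoetuoz/: /p/ is a voiceless stop between vowels /e/ and /e/, so it voices to [b]. /k/ is a voiceless stop between vowels /e/ and /o/, so it voices to [g]. /t/ is a voiceless stop between vowels /e/ and /u/, so it voices to [d]. → [iebegoeduoz].
/siokonikoiteu/: /k/ is a voiceless stop between vowels /o/ and /o/, so it voices to [g]. /k/ is a voiceless stop between vowels /i/ and /o/, so it voices to [g]. /t/ is a voiceless stop between vowels /i/ and /e/, so it voices to [d]. → [siogonigoideu].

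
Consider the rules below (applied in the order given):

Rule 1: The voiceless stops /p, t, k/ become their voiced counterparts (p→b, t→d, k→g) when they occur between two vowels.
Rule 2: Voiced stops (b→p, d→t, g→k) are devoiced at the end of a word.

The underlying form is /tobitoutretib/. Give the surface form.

tobidoutredip

Rule 1 (intervocalic voicing): /t/ is a voiceless stop between vowels /i/ and /o/, so it voices to [d]. /t/ is a voiceless stop between vowels /e/ and /i/, so it voices to [d]. /tobitoutretib/ → tobidoutredib.
Rule 2 (final devoicing): /b/ is a voiced stop in word-final position, so it devoices to [p]. /tobidoutredib/ → tobidoutredip.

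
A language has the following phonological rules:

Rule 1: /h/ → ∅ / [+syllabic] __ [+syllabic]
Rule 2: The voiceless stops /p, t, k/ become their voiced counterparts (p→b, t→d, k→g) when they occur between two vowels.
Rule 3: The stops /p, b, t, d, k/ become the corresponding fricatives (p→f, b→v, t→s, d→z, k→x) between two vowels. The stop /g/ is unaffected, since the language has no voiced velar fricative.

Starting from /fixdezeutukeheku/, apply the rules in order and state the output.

Rule 1 (intervocalic h-deletion): /h/ occurs between vowels /e/ and /e/, so it deletes. /fixdezeutukeheku/ → fixdezeutukeeku.
Rule 2 (intervocalic voicing): /t/ is a voiceless stop between vowels /u/ and /u/, so it voices to [d]. /k/ is a voiceless stop between vowels /u/ and /e/, so it voices to [g]. /k/ is a voiceless stop between vowels /e/ and /u/, so it voices to [g]. /fixdezeutukeeku/ → fixdezeudugeegu.
Rule 3 (intervocalic spirantization): /d/ is a stop between vowels /u/ and /u/, so it spirantizes to the fricative [z]. /fixdezeudugeegu/ → fixdezeuzugeegu.

fixdezeuzugeegu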